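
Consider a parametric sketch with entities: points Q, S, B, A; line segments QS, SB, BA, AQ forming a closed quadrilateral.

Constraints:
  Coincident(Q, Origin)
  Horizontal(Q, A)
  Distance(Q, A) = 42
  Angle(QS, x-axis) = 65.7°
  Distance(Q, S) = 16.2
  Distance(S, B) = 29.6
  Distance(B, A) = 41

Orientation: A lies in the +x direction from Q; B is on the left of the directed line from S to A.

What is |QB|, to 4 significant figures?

45.43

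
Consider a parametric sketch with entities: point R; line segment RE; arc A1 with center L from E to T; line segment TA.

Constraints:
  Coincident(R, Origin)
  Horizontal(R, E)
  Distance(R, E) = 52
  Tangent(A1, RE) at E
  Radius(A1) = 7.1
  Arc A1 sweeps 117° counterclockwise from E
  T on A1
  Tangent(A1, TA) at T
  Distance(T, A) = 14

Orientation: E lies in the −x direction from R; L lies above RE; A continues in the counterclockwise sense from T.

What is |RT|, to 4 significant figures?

46.83

R is at the origin; RE is horizontal with |RE| = 52.0 and E on the −x side, so E = (-52.00, 0.000). Since A1 is tangent to RE there, LE ⟂ RE, so L = E + (0, 7.1) = (-52.00, 7.100). On A1, E sits at bearing -90° from L; a 117° counterclockwise sweep puts T at bearing 27°, so T = L + 7.1·(cos 27°, sin 27°) = (-45.67, 10.32). Then |RT| = |T − R| = 46.83.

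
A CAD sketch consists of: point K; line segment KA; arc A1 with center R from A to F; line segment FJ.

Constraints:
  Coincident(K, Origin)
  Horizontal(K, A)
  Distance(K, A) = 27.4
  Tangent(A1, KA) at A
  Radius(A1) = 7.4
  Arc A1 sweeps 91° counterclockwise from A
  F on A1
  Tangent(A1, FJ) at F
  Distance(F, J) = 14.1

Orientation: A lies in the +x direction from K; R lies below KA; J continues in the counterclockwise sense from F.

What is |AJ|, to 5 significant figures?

22.779

On A1, A sits at bearing 90° from R; a 91° counterclockwise sweep puts F at bearing 181°, so F = R + 7.4·(cos 181°, sin 181°) = (20.001, -7.5291). A1 meets FJ tangentially, so RF is at right angles to FJ, so FJ runs along (−sin 181°, cos 181°); with |FJ| = 14.1, J = (20.247, -21.627). Then |AJ| = |J − A| = 22.779.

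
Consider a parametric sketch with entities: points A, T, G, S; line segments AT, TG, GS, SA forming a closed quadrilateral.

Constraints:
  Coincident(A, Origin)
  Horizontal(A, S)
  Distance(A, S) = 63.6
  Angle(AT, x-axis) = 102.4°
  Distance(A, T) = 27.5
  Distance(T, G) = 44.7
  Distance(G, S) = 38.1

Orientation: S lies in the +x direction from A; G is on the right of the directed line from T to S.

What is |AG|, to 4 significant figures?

26.21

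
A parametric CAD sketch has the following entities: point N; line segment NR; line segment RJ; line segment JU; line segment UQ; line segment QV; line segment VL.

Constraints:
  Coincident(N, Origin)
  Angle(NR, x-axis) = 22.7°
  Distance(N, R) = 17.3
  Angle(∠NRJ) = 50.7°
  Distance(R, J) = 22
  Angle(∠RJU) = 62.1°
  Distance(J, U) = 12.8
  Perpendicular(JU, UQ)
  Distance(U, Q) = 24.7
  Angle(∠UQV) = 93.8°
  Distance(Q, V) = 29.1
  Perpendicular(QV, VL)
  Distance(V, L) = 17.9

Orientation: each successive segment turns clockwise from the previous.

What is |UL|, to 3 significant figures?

31.5

N is at the origin; NR runs at 22.7° with length 17.3, so R = (16.0, 6.68). ∠NRJ = 50.7° gives RJ at -107° from the x-axis; with |RJ| = 22.0, J = (9.67, -14.4). ∠RJU = 62.1° gives JU at 136° from the x-axis; with |JU| = 12.8, U = (0.545, -5.44). The perpendicularity gives UQ at right angles to JU, so UQ runs at 45.5°; with |UQ| = 24.7, Q = (17.9, 12.2). ∠UQV = 93.8° gives QV at -40.7° from the x-axis; with |QV| = 29.1, V = (39.9, -6.79). QV is perpendicular to VL, so VL runs at -131°; with |VL| = 17.9, L = (28.2, -20.4). Then |UL| = |L − U| = 31.5.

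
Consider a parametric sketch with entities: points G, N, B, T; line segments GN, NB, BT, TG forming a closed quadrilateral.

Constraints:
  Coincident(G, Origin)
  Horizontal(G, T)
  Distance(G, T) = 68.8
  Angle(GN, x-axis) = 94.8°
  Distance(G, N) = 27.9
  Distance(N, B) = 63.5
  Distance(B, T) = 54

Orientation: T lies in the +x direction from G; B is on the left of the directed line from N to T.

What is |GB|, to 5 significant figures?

76.882

Checks: |NB| = 63.50 ✓; |BT| = 54.00 ✓.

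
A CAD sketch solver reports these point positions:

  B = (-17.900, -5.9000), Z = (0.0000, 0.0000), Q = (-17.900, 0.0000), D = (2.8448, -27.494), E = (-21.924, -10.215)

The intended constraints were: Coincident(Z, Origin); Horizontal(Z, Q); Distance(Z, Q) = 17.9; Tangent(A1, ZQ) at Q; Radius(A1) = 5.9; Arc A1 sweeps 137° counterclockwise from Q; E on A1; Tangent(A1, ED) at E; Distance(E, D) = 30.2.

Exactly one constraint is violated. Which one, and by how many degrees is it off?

Tangent(A1, ED) at E — off by 8.10°.

Z = (0.00, 0.00) ✓; Z.y = 0.00, Q.y = 0.00 ✓; |ZQ| = 17.90 ✓; ∠(BQ, QZ) = 90.00° ✓; |BQ| = 5.900 ✓; bearing(B→E) − bearing(B→Q) = 137.0° ✓; |BE| = 5.900 ✓; ∠(BE, ED) = 81.90° ✗; |ED| = 30.20 ✓.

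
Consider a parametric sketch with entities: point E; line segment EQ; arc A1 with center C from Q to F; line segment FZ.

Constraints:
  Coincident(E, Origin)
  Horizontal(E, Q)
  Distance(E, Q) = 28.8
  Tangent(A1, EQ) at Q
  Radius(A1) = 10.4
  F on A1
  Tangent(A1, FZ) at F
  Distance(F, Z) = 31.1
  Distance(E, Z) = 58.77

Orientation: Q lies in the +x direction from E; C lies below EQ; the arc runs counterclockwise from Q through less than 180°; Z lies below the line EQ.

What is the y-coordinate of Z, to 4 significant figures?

-39.88

E is at the origin; EQ is horizontal with |EQ| = 28.8 and Q on the +x side, so Q = (28.80, 0.000). Since A1 is tangent to EQ there, CQ ⟂ EQ, so C = Q + (0, -10.4) = (28.80, -10.40). Since CF ⟂ FZ (tangency), |CZ| = √(10.4² + 31.1²) = 32.79 regardless of where F sits on A1. So Z lies on both circle(E, 58.77) and circle(C, 32.79); the below-EQ intersection is Z = (43.17, -39.88). F is the foot of the tangent from Z: F = (21.38, -17.69).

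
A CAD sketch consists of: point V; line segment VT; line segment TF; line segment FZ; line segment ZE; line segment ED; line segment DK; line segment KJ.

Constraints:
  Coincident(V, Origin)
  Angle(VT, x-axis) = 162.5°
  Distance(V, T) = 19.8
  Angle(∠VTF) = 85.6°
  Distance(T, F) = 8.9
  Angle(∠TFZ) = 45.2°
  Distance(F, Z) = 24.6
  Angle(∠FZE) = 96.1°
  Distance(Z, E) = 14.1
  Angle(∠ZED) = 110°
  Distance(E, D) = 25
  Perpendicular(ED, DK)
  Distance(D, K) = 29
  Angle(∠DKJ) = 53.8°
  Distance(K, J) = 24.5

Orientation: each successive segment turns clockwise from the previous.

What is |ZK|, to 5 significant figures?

33.726

V is at the origin; VT runs at 162.5° with length 19.8, so T = (-18.884, 5.9540). ∠VTF = 85.6° gives TF at 68.100° from the x-axis; with |TF| = 8.9, F = (-15.564, 14.212). ∠TFZ = 45.2° gives FZ at -66.700° from the x-axis; with |FZ| = 24.6, Z = (-5.8336, -8.3821). ∠FZE = 96.1° gives ZE at -150.60° from the x-axis; with |ZE| = 14.1, E = (-18.118, -15.304). ∠ZED = 110.0° gives ED at 139.40° from the x-axis; with |ED| = 25.0, D = (-37.099, 0.96555). The perpendicularity gives DK at right angles to ED, so DK runs at 49.400°; with |DK| = 29.0, K = (-18.227, 22.984). Then |ZK| = |K − Z| = 33.726.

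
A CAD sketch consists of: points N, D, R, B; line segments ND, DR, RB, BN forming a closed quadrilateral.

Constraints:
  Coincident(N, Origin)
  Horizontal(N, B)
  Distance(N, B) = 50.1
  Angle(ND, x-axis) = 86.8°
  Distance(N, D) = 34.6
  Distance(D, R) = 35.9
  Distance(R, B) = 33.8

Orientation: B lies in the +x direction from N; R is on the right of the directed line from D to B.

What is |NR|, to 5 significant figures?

16.426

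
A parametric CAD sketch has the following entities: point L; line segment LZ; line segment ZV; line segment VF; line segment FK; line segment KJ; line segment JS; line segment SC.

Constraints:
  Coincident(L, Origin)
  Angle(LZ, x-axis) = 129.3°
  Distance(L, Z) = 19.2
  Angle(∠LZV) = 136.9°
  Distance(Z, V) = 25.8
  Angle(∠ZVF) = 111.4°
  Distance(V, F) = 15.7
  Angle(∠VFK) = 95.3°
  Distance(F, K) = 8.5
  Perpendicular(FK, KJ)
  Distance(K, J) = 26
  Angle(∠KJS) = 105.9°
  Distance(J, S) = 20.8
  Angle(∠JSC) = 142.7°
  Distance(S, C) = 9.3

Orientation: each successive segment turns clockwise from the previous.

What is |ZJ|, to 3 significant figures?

13.2

L is at the origin; LZ runs at 129.3° with length 19.2, so Z = (-12.2, 14.9). ∠LZV = 136.9° gives ZV at 86.2° from the x-axis; with |ZV| = 25.8, V = (-10.5, 40.6). ∠ZVF = 111.4° gives VF at 17.6° from the x-axis; with |VF| = 15.7, F = (4.51, 45.3). ∠VFK = 95.3° gives FK at -67.1° from the x-axis; with |FK| = 8.5, K = (7.82, 37.5). The perpendicularity gives KJ at right angles to FK, so KJ runs at -157°; with |KJ| = 26.0, J = (-16.1, 27.4). Then |ZJ| = |J − Z| = 13.2.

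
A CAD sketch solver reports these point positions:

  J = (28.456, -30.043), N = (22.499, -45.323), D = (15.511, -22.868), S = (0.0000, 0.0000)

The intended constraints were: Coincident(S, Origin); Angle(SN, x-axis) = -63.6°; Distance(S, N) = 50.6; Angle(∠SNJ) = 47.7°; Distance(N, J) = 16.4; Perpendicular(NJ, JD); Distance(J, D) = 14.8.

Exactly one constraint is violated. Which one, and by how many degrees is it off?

Perpendicular(NJ, JD) — off by 7.70°.

S = (0.00, 0.00) ✓; SN at -63.60° ✓; |SN| = 50.60 ✓; ∠SNJ = 47.70° ✓; |NJ| = 16.40 ✓; ∠(NJ, JD) = 82.30° ✗; |JD| = 14.80 ✓.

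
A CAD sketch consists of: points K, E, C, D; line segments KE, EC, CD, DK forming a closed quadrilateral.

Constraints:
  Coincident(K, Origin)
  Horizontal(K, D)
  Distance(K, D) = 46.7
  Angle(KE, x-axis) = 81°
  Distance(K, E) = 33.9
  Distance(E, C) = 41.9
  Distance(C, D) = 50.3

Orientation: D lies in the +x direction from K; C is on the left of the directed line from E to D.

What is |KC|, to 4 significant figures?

66.58

K is at the origin; K and D share the same y with |KD| = 46.7 and D in +x, so D = (46.7, 0). KE runs at 81.0° with |KE| = 33.9, so E = (5.303, 33.48). C is determined by |EC| = 41.9 and |CD| = 50.3 together: it lies at the intersection of circle(E, 41.9) and circle(D, 50.3). With |ED| = 53.24, the foot of the radical line on ED is 19.35 from E and the perpendicular offset is √(41.9² − 19.35²) = 37.17. Taking the left-of-ED solution: C = (43.72, 50.21).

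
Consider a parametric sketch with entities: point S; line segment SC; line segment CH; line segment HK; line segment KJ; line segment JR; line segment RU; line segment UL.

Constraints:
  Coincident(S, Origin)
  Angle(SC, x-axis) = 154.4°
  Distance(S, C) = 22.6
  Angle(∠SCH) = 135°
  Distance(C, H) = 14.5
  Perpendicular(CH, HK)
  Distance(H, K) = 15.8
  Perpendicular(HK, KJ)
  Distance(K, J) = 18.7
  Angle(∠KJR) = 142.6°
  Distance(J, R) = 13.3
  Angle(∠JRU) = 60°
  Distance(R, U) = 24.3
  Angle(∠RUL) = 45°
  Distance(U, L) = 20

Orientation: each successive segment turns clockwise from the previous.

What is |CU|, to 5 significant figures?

7.8368

S is at the origin; SC runs at 154.4° with length 22.6, so C = (-20.381, 9.7651). ∠SCH = 135.0° gives CH at 109.40° from the x-axis; with |CH| = 14.5, H = (-25.198, 23.442). CH ⟂ HK, so HK runs at 19.400°; with |HK| = 15.8, K = (-10.295, 28.690). The perpendicularity gives KJ at right angles to HK, so KJ runs at -70.600°; with |KJ| = 18.7, J = (-4.0834, 11.052). ∠KJR = 142.6° gives JR at -108.00° from the x-axis; with |JR| = 13.3, R = (-8.1933, -1.5973). ∠JRU = 60.0° gives RU at 132.00° from the x-axis; with |RU| = 24.3, U = (-24.453, 16.461). Then |CU| = |U − C| = 7.8368.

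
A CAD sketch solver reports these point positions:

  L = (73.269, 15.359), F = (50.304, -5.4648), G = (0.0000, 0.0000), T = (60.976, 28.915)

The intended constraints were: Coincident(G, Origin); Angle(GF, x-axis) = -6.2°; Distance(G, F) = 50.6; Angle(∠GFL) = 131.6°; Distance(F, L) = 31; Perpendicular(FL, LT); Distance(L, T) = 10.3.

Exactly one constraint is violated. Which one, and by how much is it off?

Distance(L, T) = 10.3 — off by 8.00.

G = (0.00, 0.00) ✓; GF at -6.200° ✓; |GF| = 50.60 ✓; ∠GFL = 131.6° ✓; |FL| = 31.00 ✓; ∠(FL, LT) = 90.00° ✓; |LT| = 18.30 ✗.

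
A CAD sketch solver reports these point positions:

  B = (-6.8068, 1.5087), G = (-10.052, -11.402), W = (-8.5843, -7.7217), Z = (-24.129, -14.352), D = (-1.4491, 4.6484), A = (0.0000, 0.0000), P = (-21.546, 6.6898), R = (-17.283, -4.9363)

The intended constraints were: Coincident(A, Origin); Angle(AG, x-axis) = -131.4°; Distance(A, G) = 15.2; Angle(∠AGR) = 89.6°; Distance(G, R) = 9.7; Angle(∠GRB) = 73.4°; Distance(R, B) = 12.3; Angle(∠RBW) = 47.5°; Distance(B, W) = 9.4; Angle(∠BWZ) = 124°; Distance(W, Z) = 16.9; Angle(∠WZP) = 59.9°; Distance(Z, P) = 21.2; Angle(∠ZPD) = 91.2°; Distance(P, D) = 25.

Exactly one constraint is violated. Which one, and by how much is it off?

Distance(P, D) = 25 — off by 4.80.

A = (0.00, 0.00) ✓; AG at -131.4° ✓; |AG| = 15.20 ✓; ∠AGR = 89.60° ✓; |GR| = 9.700 ✓; ∠GRB = 73.40° ✓; |RB| = 12.30 ✓; ∠RBW = 47.50° ✓; |BW| = 9.400 ✓; ∠BWZ = 124.0° ✓; |WZ| = 16.90 ✓; ∠WZP = 59.90° ✓; |ZP| = 21.20 ✓; ∠ZPD = 91.20° ✓; |PD| = 20.20 ✗.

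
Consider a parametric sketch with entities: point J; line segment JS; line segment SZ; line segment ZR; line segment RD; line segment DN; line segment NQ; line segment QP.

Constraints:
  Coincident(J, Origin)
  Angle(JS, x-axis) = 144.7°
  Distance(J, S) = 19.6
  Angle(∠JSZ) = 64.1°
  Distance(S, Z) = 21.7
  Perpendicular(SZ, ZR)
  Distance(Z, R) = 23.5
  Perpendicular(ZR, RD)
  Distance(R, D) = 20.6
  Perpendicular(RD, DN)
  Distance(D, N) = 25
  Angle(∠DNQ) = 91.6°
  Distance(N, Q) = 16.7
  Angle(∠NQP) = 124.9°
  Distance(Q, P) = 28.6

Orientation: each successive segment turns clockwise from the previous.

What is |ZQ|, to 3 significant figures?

4.37

J is at the origin; JS runs at 144.7° with length 19.6, so S = (-16.0, 11.3). ∠JSZ = 64.1° gives SZ at 28.8° from the x-axis; with |SZ| = 21.7, Z = (3.02, 21.8). SZ is perpendicular to ZR, so ZR runs at -61.2°; with |ZR| = 23.5, R = (14.3, 1.19). ZR ⟂ RD, so RD runs at -151°; with |RD| = 20.6, D = (-3.71, -8.74). RD ⟂ DN, so DN runs at 119°; with |DN| = 25.0, N = (-15.8, 13.2). ∠DNQ = 91.6° gives NQ at 30.4° from the x-axis; with |NQ| = 16.7, Q = (-1.35, 21.6). Then |ZQ| = |Q − Z| = 4.37.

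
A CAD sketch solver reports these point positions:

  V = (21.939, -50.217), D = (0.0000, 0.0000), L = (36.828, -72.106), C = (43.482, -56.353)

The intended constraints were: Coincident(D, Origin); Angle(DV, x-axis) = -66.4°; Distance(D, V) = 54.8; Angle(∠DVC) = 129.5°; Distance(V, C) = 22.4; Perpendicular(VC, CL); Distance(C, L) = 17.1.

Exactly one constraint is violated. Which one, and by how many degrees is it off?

Perpendicular(VC, CL) — off by 7.00°.

D = (0.00, 0.00) ✓; DV at -66.40° ✓; |DV| = 54.80 ✓; ∠DVC = 129.5° ✓; |VC| = 22.40 ✓; ∠(VC, CL) = 97.00° ✗; |CL| = 17.10 ✓.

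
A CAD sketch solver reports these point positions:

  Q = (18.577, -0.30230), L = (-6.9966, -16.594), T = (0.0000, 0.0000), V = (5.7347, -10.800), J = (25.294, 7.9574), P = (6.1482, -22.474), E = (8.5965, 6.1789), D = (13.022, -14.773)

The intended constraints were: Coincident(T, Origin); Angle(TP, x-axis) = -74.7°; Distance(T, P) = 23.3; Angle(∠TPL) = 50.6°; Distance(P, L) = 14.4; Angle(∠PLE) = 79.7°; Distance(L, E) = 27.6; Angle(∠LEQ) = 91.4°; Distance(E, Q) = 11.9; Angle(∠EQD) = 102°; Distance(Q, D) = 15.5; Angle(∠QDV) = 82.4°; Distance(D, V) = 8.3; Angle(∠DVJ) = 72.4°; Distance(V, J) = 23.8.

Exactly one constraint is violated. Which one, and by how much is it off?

Distance(V, J) = 23.8 — off by 3.30.

T = (0.00, 0.00) ✓; TP at -74.70° ✓; |TP| = 23.30 ✓; ∠TPL = 50.60° ✓; |PL| = 14.40 ✓; ∠PLE = 79.70° ✓; |LE| = 27.60 ✓; ∠LEQ = 91.40° ✓; |EQ| = 11.90 ✓; ∠EQD = 102.0° ✓; |QD| = 15.50 ✓; ∠QDV = 82.40° ✓; |DV| = 8.300 ✓; ∠DVJ = 72.40° ✓; |VJ| = 27.10 ✗.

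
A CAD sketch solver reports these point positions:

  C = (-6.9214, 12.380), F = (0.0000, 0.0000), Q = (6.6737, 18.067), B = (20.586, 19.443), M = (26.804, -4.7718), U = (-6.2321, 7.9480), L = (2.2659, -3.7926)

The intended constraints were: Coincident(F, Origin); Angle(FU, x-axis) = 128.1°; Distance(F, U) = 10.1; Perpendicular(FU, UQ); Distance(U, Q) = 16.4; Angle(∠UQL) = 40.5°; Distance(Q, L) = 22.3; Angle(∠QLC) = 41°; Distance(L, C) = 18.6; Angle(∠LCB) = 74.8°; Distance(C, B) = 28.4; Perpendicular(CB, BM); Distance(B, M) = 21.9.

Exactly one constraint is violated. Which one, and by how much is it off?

Distance(B, M) = 21.9 — off by 3.10.

F = (0.00, 0.00) ✓; FU at 128.1° ✓; |FU| = 10.10 ✓; ∠(FU, UQ) = 90.00° ✓; |UQ| = 16.40 ✓; ∠UQL = 40.50° ✓; |QL| = 22.30 ✓; ∠QLC = 41.00° ✓; |LC| = 18.60 ✓; ∠LCB = 74.80° ✓; |CB| = 28.40 ✓; ∠(CB, BM) = 90.00° ✓; |BM| = 25.00 ✗.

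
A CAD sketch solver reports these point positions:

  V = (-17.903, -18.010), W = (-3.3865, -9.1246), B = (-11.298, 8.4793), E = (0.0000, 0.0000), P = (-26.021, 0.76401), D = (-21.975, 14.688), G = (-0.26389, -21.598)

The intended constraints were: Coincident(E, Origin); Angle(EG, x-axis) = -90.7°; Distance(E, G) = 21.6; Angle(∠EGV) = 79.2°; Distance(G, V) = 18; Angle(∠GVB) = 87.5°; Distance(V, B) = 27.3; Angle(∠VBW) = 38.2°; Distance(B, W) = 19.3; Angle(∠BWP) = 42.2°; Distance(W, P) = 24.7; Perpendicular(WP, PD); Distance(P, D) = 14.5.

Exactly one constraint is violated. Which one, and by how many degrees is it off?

Perpendicular(WP, PD) — off by 7.40°.

E = (0.00, 0.00) ✓; EG at -90.70° ✓; |EG| = 21.60 ✓; ∠EGV = 79.20° ✓; |GV| = 18.00 ✓; ∠GVB = 87.50° ✓; |VB| = 27.30 ✓; ∠VBW = 38.20° ✓; |BW| = 19.30 ✓; ∠BWP = 42.20° ✓; |WP| = 24.70 ✓; ∠(WP, PD) = 82.60° ✗; |PD| = 14.50 ✓.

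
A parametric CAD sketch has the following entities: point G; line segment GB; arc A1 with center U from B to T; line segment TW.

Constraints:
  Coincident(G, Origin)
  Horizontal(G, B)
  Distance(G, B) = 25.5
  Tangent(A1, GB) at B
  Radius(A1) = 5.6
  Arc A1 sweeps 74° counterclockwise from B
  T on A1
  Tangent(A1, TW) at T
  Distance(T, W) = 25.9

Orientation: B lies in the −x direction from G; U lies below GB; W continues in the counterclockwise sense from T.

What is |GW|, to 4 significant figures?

47.79

G is at the origin; G and B share the same y with |GB| = 25.5 and B on the −x side, so B = (-25.50, 0.000). A1 meets GB tangentially, so UB is at right angles to GB, so U = B + (0, -5.6) = (-25.50, -5.600). On A1, B sits at bearing 90° from U; a 74° counterclockwise sweep puts T at bearing 164°, so T = U + 5.6·(cos 164°, sin 164°) = (-30.88, -4.056). Tangency of A1 to TW means the radius UT is perpendicular to TW, so TW runs along (−sin 164°, cos 164°); with |TW| = 25.9, W = (-38.02, -28.95). Then |GW| = |W − G| = 47.79.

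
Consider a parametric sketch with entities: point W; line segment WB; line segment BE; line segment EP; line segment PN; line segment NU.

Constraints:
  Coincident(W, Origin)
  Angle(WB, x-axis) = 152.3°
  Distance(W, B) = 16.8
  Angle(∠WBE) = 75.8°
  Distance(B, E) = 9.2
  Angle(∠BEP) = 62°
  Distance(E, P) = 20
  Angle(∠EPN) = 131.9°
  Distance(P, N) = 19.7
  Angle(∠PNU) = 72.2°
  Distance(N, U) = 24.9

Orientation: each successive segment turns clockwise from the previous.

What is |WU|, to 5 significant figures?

28.701

W is at the origin; WB runs at 152.3° with length 16.8, so B = (-14.875, 7.8093). ∠WBE = 75.8° gives BE at 48.100° from the x-axis; with |BE| = 9.2, E = (-8.7306, 14.657). ∠BEP = 62.0° gives EP at -69.900° from the x-axis; with |EP| = 20.0, P = (-1.8574, -4.1249). ∠EPN = 131.9° gives PN at -118.00° from the x-axis; with |PN| = 19.7, N = (-11.106, -21.519). ∠PNU = 72.2° gives NU at 134.20° from the x-axis; with |NU| = 24.9, U = (-28.465, -3.6679). Then |WU| = |U − W| = 28.701.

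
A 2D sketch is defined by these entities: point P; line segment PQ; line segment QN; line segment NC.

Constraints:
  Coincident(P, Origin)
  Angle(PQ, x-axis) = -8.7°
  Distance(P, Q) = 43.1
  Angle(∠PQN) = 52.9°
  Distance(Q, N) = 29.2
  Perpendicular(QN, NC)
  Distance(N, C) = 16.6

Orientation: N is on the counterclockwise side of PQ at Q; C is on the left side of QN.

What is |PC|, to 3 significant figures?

18.1

∠PQN = 52.9°, so QN runs at -8.7° + (180° − 52.9°) = 118° from the x-axis; with |QN| = 29.2, N = Q + 29.2·(cos 118°, sin 118°) = (28.7, 19.2). The perpendicularity gives NC at right angles to QN; with |NC| = 16.6 on the left of QN, C = N + 16.6·(-0.880, -0.476) = (14.1, 11.3). Then |PC| = |C − P| = 18.1.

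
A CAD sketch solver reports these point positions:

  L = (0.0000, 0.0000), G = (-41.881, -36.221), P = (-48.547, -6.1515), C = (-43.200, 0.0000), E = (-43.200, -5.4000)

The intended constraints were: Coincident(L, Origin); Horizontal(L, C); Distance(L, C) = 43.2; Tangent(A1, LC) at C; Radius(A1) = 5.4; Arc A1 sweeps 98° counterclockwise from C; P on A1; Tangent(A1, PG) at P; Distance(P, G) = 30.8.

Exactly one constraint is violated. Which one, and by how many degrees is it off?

Tangent(A1, PG) at P — off by 4.50°.

L = (0.00, 0.00) ✓; L.y = 0.00, C.y = 0.00 ✓; |LC| = 43.20 ✓; ∠(EC, CL) = 90.00° ✓; |EC| = 5.400 ✓; bearing(E→P) − bearing(E→C) = 98.00° ✓; |EP| = 5.400 ✓; ∠(EP, PG) = 85.50° ✗; |PG| = 30.80 ✓.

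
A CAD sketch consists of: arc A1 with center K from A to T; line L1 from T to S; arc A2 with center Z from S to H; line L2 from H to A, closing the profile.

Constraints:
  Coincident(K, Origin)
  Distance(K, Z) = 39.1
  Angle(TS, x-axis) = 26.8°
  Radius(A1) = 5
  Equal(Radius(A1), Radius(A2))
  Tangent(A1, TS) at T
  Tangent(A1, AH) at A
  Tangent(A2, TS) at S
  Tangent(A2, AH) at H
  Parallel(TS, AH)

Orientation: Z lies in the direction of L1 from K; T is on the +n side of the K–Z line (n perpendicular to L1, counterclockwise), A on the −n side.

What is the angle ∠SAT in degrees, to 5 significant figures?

75.654°

Tangency of A1 to both parallel lines with radius 5.0 puts T and A at K ± 5.0·n: T = (-2.2544, 4.4629), A = (2.2544, -4.4629). Equal radii place S and H the same way about Z: S = Z + 5.0·n = (32.646, 22.092), H = Z − 5.0·n = (37.154, 13.166). Then cos ∠SAT = AS·AT / (|AS||AT|), giving 75.654°.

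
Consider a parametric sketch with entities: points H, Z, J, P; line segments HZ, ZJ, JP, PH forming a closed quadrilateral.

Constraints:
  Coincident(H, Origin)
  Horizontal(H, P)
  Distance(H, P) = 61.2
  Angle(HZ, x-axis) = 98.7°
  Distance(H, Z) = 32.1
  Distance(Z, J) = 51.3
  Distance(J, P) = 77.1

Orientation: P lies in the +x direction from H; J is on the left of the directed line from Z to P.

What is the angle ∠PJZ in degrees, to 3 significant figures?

66.1°

Checks: |ZJ| = 51.30 ✓; |JP| = 77.10 ✓.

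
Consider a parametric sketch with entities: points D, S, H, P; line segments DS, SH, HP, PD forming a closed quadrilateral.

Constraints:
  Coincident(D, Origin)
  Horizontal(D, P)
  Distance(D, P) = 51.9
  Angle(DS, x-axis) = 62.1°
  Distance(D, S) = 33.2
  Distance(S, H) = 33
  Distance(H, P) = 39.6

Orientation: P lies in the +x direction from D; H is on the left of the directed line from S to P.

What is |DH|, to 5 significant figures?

61.261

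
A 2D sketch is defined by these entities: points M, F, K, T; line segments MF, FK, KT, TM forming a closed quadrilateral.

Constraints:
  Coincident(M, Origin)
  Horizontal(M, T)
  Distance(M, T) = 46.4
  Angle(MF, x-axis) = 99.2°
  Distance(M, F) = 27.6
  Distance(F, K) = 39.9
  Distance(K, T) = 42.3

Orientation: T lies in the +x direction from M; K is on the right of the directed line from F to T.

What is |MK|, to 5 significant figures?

12.693

Checks: |FK| = 39.90 ✓; |KT| = 42.30 ✓.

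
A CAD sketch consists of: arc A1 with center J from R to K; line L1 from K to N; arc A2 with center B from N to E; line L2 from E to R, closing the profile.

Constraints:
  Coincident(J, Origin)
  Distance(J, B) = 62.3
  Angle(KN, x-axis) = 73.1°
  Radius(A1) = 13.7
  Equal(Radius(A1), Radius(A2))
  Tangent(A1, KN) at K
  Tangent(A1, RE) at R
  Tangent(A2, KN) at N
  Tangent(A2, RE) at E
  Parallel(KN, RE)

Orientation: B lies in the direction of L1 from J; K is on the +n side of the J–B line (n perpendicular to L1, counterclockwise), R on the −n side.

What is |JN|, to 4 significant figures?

63.79

The slot axis is L1's direction at 73.1°, so u = (cos 73.1°, sin 73.1°) = (0.2907, 0.9568) and n = (−sin 73.1°, cos 73.1°) = (-0.9568, 0.2907). J is at the origin and B lies 62.3 along u from J, so B = 62.3·u = (18.11, 59.61). Tangency of A1 to both parallel lines with radius 13.7 puts K and R at J ± 13.7·n: K = (-13.11, 3.983), R = (13.11, -3.983). Equal radii place N and E the same way about B: N = B + 13.7·n = (5.002, 63.59), E = B − 13.7·n = (31.22, 55.63). Then |JN| = |N − J| = 63.79.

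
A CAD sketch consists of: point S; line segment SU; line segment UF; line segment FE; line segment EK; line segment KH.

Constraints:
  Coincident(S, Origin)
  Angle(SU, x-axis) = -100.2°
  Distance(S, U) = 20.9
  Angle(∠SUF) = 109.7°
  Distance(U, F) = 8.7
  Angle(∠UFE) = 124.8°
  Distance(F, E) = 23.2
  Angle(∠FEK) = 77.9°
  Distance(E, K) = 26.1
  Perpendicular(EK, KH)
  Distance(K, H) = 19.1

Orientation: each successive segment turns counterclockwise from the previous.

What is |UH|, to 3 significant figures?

14.9

S is at the origin; SU runs at -100.2° with length 20.9, so U = (-3.70, -20.6). ∠SUF = 109.7° gives UF at -29.9° from the x-axis; with |UF| = 8.7, F = (3.84, -24.9). ∠UFE = 124.8° gives FE at 25.3° from the x-axis; with |FE| = 23.2, E = (24.8, -15.0). ∠FEK = 77.9° gives EK at 127° from the x-axis; with |EK| = 26.1, K = (8.96, 5.74). The perpendicularity gives KH at right angles to EK, so KH runs at -143°; with |KH| = 19.1, H = (-6.21, -5.86). Then |UH| = |H − U| = 14.9.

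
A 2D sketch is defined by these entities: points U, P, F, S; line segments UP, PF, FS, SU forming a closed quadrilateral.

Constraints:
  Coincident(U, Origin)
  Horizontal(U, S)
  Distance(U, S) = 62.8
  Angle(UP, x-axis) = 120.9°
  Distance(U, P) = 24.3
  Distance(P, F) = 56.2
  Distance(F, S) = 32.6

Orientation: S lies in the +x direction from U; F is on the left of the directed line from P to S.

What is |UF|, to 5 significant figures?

50.771

Checks: |PF| = 56.20 ✓; |FS| = 32.60 ✓.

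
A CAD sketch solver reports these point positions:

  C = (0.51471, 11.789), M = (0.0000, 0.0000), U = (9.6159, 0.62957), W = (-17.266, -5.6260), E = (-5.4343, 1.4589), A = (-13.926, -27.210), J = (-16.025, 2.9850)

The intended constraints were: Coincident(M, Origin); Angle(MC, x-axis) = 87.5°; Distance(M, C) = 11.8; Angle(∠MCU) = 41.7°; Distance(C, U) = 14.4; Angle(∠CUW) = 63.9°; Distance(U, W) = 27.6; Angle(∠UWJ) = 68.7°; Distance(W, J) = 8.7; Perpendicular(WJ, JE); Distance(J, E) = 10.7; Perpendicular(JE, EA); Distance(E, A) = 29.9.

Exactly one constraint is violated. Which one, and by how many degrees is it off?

Perpendicular(JE, EA) — off by 8.30°.

M = (0.00, 0.00) ✓; MC at 87.50° ✓; |MC| = 11.80 ✓; ∠MCU = 41.70° ✓; |CU| = 14.40 ✓; ∠CUW = 63.90° ✓; |UW| = 27.60 ✓; ∠UWJ = 68.70° ✓; |WJ| = 8.700 ✓; ∠(WJ, JE) = 90.00° ✓; |JE| = 10.70 ✓; ∠(JE, EA) = 98.30° ✗; |EA| = 29.90 ✓.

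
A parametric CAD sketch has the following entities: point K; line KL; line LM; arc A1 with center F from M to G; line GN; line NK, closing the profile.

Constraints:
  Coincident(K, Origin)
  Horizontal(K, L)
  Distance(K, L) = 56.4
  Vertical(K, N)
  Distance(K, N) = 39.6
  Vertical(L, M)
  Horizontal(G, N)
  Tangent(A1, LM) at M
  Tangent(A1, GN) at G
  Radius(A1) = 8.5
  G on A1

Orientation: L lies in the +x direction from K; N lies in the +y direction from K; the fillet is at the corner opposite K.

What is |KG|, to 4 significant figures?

62.15

K is at the origin; K and L share the same y with |KL| = 56.4 and L on the +x side, so L = (56.40, 0.000). K and N share the same x with |KN| = 39.6 and N on the +y side, so N = (0.000, 39.60). The virtual corner opposite K is at (56.40, 39.60). Since A1 is tangent to LM there, FM ⟂ LM and tangency of A1 to GN means the radius FG is perpendicular to GN, with radius 8.5, so the center F sits 8.5 in from both sides at F = (47.90, 31.10). That places the tangent points at M = (56.40, 31.10) on LM and G = (47.90, 39.60) on GN. Then |KG| = |G − K| = 62.15.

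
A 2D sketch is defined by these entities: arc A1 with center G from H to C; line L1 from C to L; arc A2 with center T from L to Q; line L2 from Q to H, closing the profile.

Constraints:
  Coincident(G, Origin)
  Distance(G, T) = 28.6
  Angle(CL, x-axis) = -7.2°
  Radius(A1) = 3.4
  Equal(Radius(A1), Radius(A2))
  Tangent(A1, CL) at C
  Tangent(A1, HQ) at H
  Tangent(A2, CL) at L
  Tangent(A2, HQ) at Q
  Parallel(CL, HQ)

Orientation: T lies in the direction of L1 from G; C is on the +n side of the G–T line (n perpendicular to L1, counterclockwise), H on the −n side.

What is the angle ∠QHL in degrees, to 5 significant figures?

13.374°

Tangency of A1 to both parallel lines with radius 3.4 puts C and H at G ± 3.4·n: C = (0.42613, 3.3732), H = (-0.42613, -3.3732). Equal radii place L and Q the same way about T: L = T + 3.4·n = (28.801, -0.21134), Q = T − 3.4·n = (27.948, -6.9577). Then cos ∠QHL = HQ·HL / (|HQ||HL|), giving 13.374°.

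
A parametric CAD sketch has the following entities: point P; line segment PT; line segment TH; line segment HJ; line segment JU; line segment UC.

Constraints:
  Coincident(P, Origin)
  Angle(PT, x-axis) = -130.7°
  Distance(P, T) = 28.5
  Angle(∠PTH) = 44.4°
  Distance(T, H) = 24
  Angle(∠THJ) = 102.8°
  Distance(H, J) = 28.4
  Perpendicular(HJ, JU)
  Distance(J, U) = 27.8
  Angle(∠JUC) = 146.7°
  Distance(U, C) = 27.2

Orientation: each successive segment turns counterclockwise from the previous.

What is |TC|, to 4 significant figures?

33.00

P is at the origin; PT runs at -130.7° with length 28.5, so T = (-18.58, -21.61). ∠PTH = 44.4° gives TH at 4.900° from the x-axis; with |TH| = 24.0, H = (5.327, -19.56). ∠THJ = 102.8° gives HJ at 82.10° from the x-axis; with |HJ| = 28.4, J = (9.231, 8.574). HJ ⟂ JU, so JU runs at 172.1°; with |JU| = 27.8, U = (-18.31, 12.39). ∠JUC = 146.7° gives UC at -154.6° from the x-axis; with |UC| = 27.2, C = (-42.88, 0.7276). Then |TC| = |C − T| = 33.00.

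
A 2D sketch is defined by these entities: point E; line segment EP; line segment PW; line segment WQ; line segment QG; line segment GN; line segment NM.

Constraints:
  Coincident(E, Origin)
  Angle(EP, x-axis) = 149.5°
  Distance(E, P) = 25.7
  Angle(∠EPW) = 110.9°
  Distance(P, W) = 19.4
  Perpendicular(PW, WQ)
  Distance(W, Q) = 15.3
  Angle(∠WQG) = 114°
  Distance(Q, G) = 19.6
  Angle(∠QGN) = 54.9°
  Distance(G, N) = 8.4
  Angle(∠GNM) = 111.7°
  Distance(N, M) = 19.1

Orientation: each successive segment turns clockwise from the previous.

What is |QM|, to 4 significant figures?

4.528

E is at the origin; EP runs at 149.5° with length 25.7, so P = (-22.14, 13.04). ∠EPW = 110.9° gives PW at 80.40° from the x-axis; with |PW| = 19.4, W = (-18.91, 32.17). PW is perpendicular to WQ, so WQ runs at -9.600°; with |WQ| = 15.3, Q = (-3.823, 29.62). ∠WQG = 114.0° gives QG at -75.60° from the x-axis; with |QG| = 19.6, G = (1.052, 10.64). ∠QGN = 54.9° gives GN at 159.3° from the x-axis; with |GN| = 8.4, N = (-6.806, 13.61). ∠GNM = 111.7° gives NM at 91.00° from the x-axis; with |NM| = 19.1, M = (-7.140, 32.70). Then |QM| = |M − Q| = 4.528.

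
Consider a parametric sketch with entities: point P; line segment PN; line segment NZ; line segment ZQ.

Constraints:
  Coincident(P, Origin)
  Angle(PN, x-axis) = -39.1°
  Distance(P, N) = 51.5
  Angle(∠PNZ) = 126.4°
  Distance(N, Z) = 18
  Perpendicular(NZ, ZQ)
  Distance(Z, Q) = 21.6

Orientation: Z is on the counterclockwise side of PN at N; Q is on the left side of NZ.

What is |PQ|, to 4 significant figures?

52.46

∠PNZ = 126.4°, so NZ runs at -39.1° + (180° − 126.4°) = 14.50° from the x-axis; with |NZ| = 18.0, Z = N + 18.0·(cos 14.50°, sin 14.50°) = (57.39, -27.97). NZ ⟂ ZQ; with |ZQ| = 21.6 on the left of NZ, Q = Z + 21.6·(-0.2504, 0.9681) = (51.98, -7.061). Then |PQ| = |Q − P| = 52.46.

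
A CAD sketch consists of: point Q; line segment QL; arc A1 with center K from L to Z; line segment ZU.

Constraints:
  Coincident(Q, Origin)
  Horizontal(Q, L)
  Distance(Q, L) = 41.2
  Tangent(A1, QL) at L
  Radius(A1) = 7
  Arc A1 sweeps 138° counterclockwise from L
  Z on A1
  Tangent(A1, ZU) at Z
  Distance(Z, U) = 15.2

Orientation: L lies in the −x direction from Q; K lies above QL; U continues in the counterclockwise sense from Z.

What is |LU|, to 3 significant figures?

23.3

Q is at the origin; QL is horizontal with |QL| = 41.2 and L on the −x side, so L = (-41.2, 0.00). Since A1 is tangent to QL there, KL ⟂ QL, so K = L + (0, 7) = (-41.2, 7.00). On A1, L sits at bearing -90° from K; a 138° counterclockwise sweep puts Z at bearing 48°, so Z = K + 7.0·(cos 48°, sin 48°) = (-36.5, 12.2). Tangency of A1 to ZU means the radius KZ is perpendicular to ZU, so ZU runs along (−sin 48°, cos 48°); with |ZU| = 15.2, U = (-47.8, 22.4). Then |LU| = |U − L| = 23.3.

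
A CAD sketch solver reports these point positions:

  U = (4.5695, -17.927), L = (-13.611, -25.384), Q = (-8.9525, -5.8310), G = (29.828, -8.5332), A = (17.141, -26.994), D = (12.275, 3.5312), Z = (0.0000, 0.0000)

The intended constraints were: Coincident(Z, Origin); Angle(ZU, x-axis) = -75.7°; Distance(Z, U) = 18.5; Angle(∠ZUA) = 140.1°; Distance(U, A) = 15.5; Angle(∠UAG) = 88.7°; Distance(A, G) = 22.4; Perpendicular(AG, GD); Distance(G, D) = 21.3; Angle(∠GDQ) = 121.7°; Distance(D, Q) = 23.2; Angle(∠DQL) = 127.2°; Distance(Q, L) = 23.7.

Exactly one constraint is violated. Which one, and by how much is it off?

Distance(Q, L) = 23.7 — off by 3.60.

Z = (0.00, 0.00) ✓; ZU at -75.70° ✓; |ZU| = 18.50 ✓; ∠ZUA = 140.1° ✓; |UA| = 15.50 ✓; ∠UAG = 88.70° ✓; |AG| = 22.40 ✓; ∠(AG, GD) = 90.00° ✓; |GD| = 21.30 ✓; ∠GDQ = 121.7° ✓; |DQ| = 23.20 ✓; ∠DQL = 127.2° ✓; |QL| = 20.10 ✗.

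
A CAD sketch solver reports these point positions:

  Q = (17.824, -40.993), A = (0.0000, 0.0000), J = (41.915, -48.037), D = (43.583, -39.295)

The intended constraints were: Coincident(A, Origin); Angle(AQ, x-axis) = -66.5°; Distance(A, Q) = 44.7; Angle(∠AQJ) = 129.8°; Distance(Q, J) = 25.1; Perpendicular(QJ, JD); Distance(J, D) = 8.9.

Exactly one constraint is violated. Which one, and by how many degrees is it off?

Perpendicular(QJ, JD) — off by 5.50°.

A = (0.00, 0.00) ✓; AQ at -66.50° ✓; |AQ| = 44.70 ✓; ∠AQJ = 129.8° ✓; |QJ| = 25.10 ✓; ∠(QJ, JD) = 95.50° ✗; |JD| = 8.900 ✓.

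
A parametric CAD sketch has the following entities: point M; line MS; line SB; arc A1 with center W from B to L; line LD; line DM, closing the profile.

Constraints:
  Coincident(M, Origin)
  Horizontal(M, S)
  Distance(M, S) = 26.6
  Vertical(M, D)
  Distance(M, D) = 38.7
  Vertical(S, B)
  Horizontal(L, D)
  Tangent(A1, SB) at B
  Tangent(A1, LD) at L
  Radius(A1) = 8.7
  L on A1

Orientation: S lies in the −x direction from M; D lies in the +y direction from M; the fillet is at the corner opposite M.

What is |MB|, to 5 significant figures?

40.094

M is at the origin; MS is horizontal with |MS| = 26.6 and S on the −x side, so S = (-26.600, 0.0000). M and D share the same x with |MD| = 38.7 and D on the +y side, so D = (0.0000, 38.700). The virtual corner opposite M is at (-26.600, 38.700). Since A1 is tangent to SB there, WB ⟂ SB and A1 meets LD tangentially, so WL is at right angles to LD, with radius 8.7, so the center W sits 8.7 in from both sides at W = (-17.900, 30.000). That places the tangent points at B = (-26.600, 30.000) on SB and L = (-17.900, 38.700) on LD. Then |MB| = |B − M| = 40.094.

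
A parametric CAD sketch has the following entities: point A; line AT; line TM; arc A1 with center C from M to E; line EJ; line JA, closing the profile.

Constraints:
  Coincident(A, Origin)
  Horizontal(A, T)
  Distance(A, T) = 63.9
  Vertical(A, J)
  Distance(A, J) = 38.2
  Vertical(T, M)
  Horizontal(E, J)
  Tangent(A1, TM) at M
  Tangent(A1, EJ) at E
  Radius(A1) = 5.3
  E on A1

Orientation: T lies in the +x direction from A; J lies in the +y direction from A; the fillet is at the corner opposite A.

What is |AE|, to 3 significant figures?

70.0

A is at the origin; AT is horizontal with |AT| = 63.9 and T on the +x side, so T = (63.9, 0.00). A and J share the same x with |AJ| = 38.2 and J on the +y side, so J = (0.00, 38.2). The virtual corner opposite A is at (63.9, 38.2). Since A1 is tangent to TM there, CM ⟂ TM and A1 meets EJ tangentially, so CE is at right angles to EJ, with radius 5.3, so the center C sits 5.3 in from both sides at C = (58.6, 32.9). That places the tangent points at M = (63.9, 32.9) on TM and E = (58.6, 38.2) on EJ. Then |AE| = |E − A| = 70.0.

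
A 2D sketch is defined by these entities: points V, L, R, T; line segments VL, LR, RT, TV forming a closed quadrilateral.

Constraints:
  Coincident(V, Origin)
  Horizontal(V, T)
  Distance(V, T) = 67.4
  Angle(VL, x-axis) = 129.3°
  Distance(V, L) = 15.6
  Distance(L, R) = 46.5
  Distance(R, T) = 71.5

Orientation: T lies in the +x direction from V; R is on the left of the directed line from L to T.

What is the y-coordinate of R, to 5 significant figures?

50.303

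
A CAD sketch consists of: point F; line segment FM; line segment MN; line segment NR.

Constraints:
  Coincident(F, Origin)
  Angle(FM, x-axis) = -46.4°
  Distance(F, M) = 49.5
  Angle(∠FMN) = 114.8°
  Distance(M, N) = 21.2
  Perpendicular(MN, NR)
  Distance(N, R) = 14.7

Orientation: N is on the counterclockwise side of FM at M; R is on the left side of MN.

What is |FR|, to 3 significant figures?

51.7

F is at the origin; FM runs at -46.4° with length 49.5, so M = 49.5·(cos -46.4°, sin -46.4°) = (34.1, -35.8). ∠FMN = 114.8°, so MN runs at -46.4° + (180° − 114.8°) = 18.8° from the x-axis; with |MN| = 21.2, N = M + 21.2·(cos 18.8°, sin 18.8°) = (54.2, -29.0). MN ⟂ NR; with |NR| = 14.7 on the left of MN, R = N + 14.7·(-0.322, 0.947) = (49.5, -15.1). Then |FR| = |R − F| = 51.7.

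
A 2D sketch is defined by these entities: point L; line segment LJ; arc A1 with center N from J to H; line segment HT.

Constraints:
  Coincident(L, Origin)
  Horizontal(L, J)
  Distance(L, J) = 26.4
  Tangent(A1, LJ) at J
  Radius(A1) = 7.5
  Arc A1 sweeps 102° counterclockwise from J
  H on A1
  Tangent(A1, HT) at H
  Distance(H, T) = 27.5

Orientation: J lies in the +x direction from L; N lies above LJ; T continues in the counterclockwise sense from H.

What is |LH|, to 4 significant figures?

34.93

L is at the origin; L and J share the same y with |LJ| = 26.4 and J on the +x side, so J = (26.40, 0.000). Tangency of A1 to LJ means the radius NJ is perpendicular to LJ, so N = J + (0, 7.5) = (26.40, 7.500). On A1, J sits at bearing -90° from N; a 102° counterclockwise sweep puts H at bearing 12°, so H = N + 7.5·(cos 12°, sin 12°) = (33.74, 9.059). Then |LH| = |H − L| = 34.93.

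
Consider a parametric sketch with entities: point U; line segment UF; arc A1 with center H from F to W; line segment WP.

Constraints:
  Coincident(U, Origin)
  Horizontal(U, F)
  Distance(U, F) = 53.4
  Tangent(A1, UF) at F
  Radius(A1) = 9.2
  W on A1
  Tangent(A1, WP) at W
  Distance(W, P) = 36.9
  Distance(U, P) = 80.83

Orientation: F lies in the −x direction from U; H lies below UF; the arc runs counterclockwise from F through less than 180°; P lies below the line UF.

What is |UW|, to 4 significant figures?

63.02

Checks: |HW| = 9.200 ✓; ∠(HW, WP) = 90.00° ✓; |WP| = 36.90 ✓; |UP| = 80.83 ✓.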